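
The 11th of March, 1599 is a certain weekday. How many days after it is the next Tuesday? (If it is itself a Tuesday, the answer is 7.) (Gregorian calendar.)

Mar 11, 1599 is a Thursday.
From Thursday to the next Tuesday is 5 days.

5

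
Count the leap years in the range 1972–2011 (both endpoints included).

Multiples of 4 in [1972,2011]: 10.
Of those, multiples of 100: 1 (not leap unless ÷400).
Multiples of 400: 1.
Leap years = 10 − 1 + 1 = 10.

10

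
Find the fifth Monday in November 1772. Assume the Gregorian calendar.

November 30, 1772

November 1, 1772 is a Sunday.
The first Monday is therefore November 2 (1 days later).
The fifth Monday is 2 + 4×7 = November 30.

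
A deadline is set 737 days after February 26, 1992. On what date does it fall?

+366 (one year; includes Feb 29, 1992) → Feb 26, 1993 (371 left).
Feb has 28 days: +3 → Mar 1, 1993 (368 left).
Mar has 31 days: +31 → Apr 1, 1993 (337 left).
Apr has 30 days: +30 → May 1, 1993 (307 left).
May has 31 days: +31 → Jun 1, 1993 (276 left).
Jun has 30 days: +30 → Jul 1, 1993 (246 left).
Jul has 31 days: +31 → Aug 1, 1993 (215 left).
Aug has 31 days: +31 → Sep 1, 1993 (184 left).
Sep has 30 days: +30 → Oct 1, 1993 (154 left).
Oct has 31 days: +31 → Nov 1, 1993 (123 left).
Nov has 30 days: +30 → Dec 1, 1993 (93 left).
Dec has 31 days: +31 → Jan 1, 1994 (62 left).
Jan has 31 days: +31 → Feb 1, 1994 (31 left).
Feb has 28 days: +28 → Mar 1, 1994 (3 left).
+3 → Mar 4, 1994.

March 4, 1994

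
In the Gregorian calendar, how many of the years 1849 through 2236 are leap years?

94

Multiples of 4 in [1849,2236]: 97.
Of those, multiples of 100: 4 (not leap unless ÷400).
Multiples of 400: 1.
Leap years = 97 − 4 + 1 = 94.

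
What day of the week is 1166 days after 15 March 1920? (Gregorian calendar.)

First find the weekday of Mar 15, 1920. Doomsday rule: the anchor day for the 1900s is Wednesday. For year 20: 20÷12 = 1 r 8, and 8÷4 = 2, so 1+8+2 = 11.
Wednesday + 11 ≡ Sunday — that's 1920's doomsday.
In March the doomsday date is Mar 14.
Mar 15 is 1 day after Mar 14; 1 mod 7 = 1, so Sunday + 1 = Monday.
1166 mod 7 = 4, so 1166 days after a Monday is Monday + 4 = Friday.

Friday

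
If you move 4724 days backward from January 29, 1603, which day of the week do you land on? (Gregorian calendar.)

Thursday

First find the weekday of Jan 29, 1603. Doomsday rule: the anchor day for the 1600s is Tuesday. For year 03: 3÷12 = 0 r 3, and 3÷4 = 0, so 0+3+0 = 3.
Tuesday + 3 ≡ Friday — that's 1603's doomsday.
In January the doomsday date is Jan 3 (1603 is not a leap year).
Jan 29 is 26 days after Jan 3; 26 mod 7 = 5, so Friday + 5 = Wednesday.
4724 mod 7 = 6, so 4724 days before a Wednesday is Wednesday − 6 = Thursday.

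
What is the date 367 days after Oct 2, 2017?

October 4, 2018

Oct has 31 days: +30 → Nov 1, 2017 (337 left).
Nov has 30 days: +30 → Dec 1, 2017 (307 left).
Dec has 31 days: +31 → Jan 1, 2018 (276 left).
Jan has 31 days: +31 → Feb 1, 2018 (245 left).
Feb has 28 days: +28 → Mar 1, 2018 (217 left).
Mar has 31 days: +31 → Apr 1, 2018 (186 left).
Apr has 30 days: +30 → May 1, 2018 (156 left).
May has 31 days: +31 → Jun 1, 2018 (125 left).
Jun has 30 days: +30 → Jul 1, 2018 (95 left).
Jul has 31 days: +31 → Aug 1, 2018 (64 left).
Aug has 31 days: +31 → Sep 1, 2018 (33 left).
Sep has 30 days: +30 → Oct 1, 2018 (3 left).
+3 → Oct 4, 2018.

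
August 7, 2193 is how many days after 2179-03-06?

5268

Mar 6, 2179 → Mar 6, 2180: 366 days (Feb 29, 2180 is in that span).
Mar 6, 2180 → Mar 6, 2181: 365 days.
Mar 6, 2181 → Mar 6, 2182: 365 days.
Mar 6, 2182 → Mar 6, 2183: 365 days.
Mar 6, 2183 → Mar 6, 2184: 366 days (Feb 29, 2184 is in that span).
Mar 6, 2184 → Mar 6, 2185: 365 days.
Mar 6, 2185 → Mar 6, 2186: 365 days.
Mar 6, 2186 → Mar 6, 2187: 365 days.
Mar 6, 2187 → Mar 6, 2188: 366 days (Feb 29, 2188 is in that span).
Mar 6, 2188 → Mar 6, 2189: 365 days.
Mar 6, 2189 → Mar 6, 2190: 365 days.
Mar 6, 2190 → Mar 6, 2191: 365 days.
Mar 6, 2191 → Mar 6, 2192: 366 days (Feb 29, 2192 is in that span).
Mar 6, 2192 → Mar 6, 2193: 365 days.
Mar 6, 2193 → Apr 6, 2193: 31 days (March has 31).
Apr 6, 2193 → May 6, 2193: 30 days (April has 30).
May 6, 2193 → Jun 6, 2193: 31 days (May has 31).
Jun 6, 2193 → Jul 6, 2193: 30 days (June has 30).
Jul 6, 2193 → Aug 6, 2193: 31 days (July has 31).
Aug 6, 2193 → Aug 7, 2193: 1 days.
Total: 5268 days.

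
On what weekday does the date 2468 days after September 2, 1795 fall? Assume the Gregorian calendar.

First find the weekday of Sep 2, 1795. Doomsday rule: the anchor day for the 1700s is Sunday. For year 95: 95÷12 = 7 r 11, and 11÷4 = 2, so 7+11+2 = 20.
Sunday + 20 ≡ Saturday — that's 1795's doomsday.
In September the doomsday date is Sep 5.
Sep 2 is 3 days before Sep 5; 3 mod 7 = 3, so Saturday − 3 = Wednesday.
2468 mod 7 = 4, so 2468 days after a Wednesday is Wednesday + 4 = Sunday.

Sunday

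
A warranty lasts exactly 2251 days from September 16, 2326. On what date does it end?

November 14, 2332

+365 (one year) → Sep 16, 2327 (1886 left).
+366 (one year; includes Feb 29, 2328) → Sep 16, 2328 (1520 left).
+365 (one year) → Sep 16, 2329 (1155 left).
+365 (one year) → Sep 16, 2330 (790 left).
+365 (one year) → Sep 16, 2331 (425 left).
+366 (one year; includes Feb 29, 2332) → Sep 16, 2332 (59 left).
Sep has 30 days: +15 → Oct 1, 2332 (44 left).
Oct has 31 days: +31 → Nov 1, 2332 (13 left).
+13 → Nov 14, 2332.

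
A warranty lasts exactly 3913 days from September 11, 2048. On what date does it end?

+365 (one year) → Sep 11, 2049 (3548 left).
+365 (one year) → Sep 11, 2050 (3183 left).
+365 (one year) → Sep 11, 2051 (2818 left).
+366 (one year; includes Feb 29, 2052) → Sep 11, 2052 (2452 left).
+365 (one year) → Sep 11, 2053 (2087 left).
+365 (one year) → Sep 11, 2054 (1722 left).
+365 (one year) → Sep 11, 2055 (1357 left).
+366 (one year; includes Feb 29, 2056) → Sep 11, 2056 (991 left).
+365 (one year) → Sep 11, 2057 (626 left).
+365 (one year) → Sep 11, 2058 (261 left).
Sep has 30 days: +20 → Oct 1, 2058 (241 left).
Oct has 31 days: +31 → Nov 1, 2058 (210 left).
Nov has 30 days: +30 → Dec 1, 2058 (180 left).
Dec has 31 days: +31 → Jan 1, 2059 (149 left).
Jan has 31 days: +31 → Feb 1, 2059 (118 left).
Feb has 28 days: +28 → Mar 1, 2059 (90 left).
Mar has 31 days: +31 → Apr 1, 2059 (59 left).
Apr has 30 days: +30 → May 1, 2059 (29 left).
+29 → May 30, 2059.

May 30, 2059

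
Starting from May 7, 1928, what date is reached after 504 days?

September 23, 1929

+365 (one year) → May 7, 1929 (139 left).
May has 31 days: +25 → Jun 1, 1929 (114 left).
Jun has 30 days: +30 → Jul 1, 1929 (84 left).
Jul has 31 days: +31 → Aug 1, 1929 (53 left).
Aug has 31 days: +31 → Sep 1, 1929 (22 left).
+22 → Sep 23, 1929.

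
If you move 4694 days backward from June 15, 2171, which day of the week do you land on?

Tuesday

Jun 15, 2171 is a Saturday.
4694 mod 7 = 4, so 4694 days before a Saturday is Saturday − 4 = Tuesday.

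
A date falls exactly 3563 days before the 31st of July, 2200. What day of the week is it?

First find the weekday of Jul 31, 2200. Doomsday rule: the anchor day for the 2200s is Friday. For year 00: 0÷12 = 0 r 0, and 0÷4 = 0, so 0+0+0 = 0.
Friday + 0 ≡ Friday — that's 2200's doomsday.
In July the doomsday date is Jul 11.
Jul 31 is 20 days after Jul 11; 20 mod 7 = 6, so Friday + 6 = Thursday.
3563 mod 7 = 0, so 3563 days before a Thursday is Thursday − 0 = Thursday.

Thursday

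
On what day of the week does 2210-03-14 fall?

Wednesday

Doomsday rule: the anchor day for the 2200s is Friday. For year 10: 10÷12 = 0 r 10, and 10÷4 = 2, so 0+10+2 = 12.
Friday + 12 ≡ Wednesday — that's 2210's doomsday.
In March the doomsday date is Mar 14.
Mar 14 is the doomsday itself: Wednesday.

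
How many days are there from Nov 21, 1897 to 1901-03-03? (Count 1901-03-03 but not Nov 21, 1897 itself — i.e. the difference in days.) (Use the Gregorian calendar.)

1197

Nov 21, 1897 → Nov 21, 1898: 365 days.
Nov 21, 1898 → Nov 21, 1899: 365 days.
Nov 21, 1899 → Nov 21, 1900: 365 days.
Nov 21, 1900 → Dec 21, 1900: 30 days (November has 30).
Dec 21, 1900 → Jan 21, 1901: 31 days (December has 31).
Jan 21, 1901 → Feb 21, 1901: 31 days (January has 31).
Feb 21, 1901 → Mar 3, 1901: 10 days.
Total: 1197 days.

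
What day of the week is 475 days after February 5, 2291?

First find the weekday of Feb 5, 2291. Doomsday rule: the anchor day for the 2200s is Friday. For year 91: 91÷12 = 7 r 7, and 7÷4 = 1, so 7+7+1 = 15.
Friday + 15 ≡ Saturday — that's 2291's doomsday.
In February the doomsday date is Feb 28 (2291 is not a leap year).
Feb 5 is 23 days before Feb 28; 23 mod 7 = 2, so Saturday − 2 = Thursday.
475 mod 7 = 6, so 475 days after a Thursday is Thursday + 6 = Wednesday.

Wednesday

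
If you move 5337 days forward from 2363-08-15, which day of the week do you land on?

First find the weekday of Aug 15, 2363. Doomsday rule: the anchor day for the 2300s is Wednesday. For year 63: 63÷12 = 5 r 3, and 3÷4 = 0, so 5+3+0 = 8.
Wednesday + 8 ≡ Thursday — that's 2363's doomsday.
In August the doomsday date is Aug 8.
Aug 15 is 7 days after Aug 8; 7 mod 7 = 0, so Thursday + 0 = Thursday.
5337 mod 7 = 3, so 5337 days after a Thursday is Thursday + 3 = Sunday.

Sunday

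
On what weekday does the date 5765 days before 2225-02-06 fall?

Wednesday

Feb 6, 2225 is a Sunday.
5765 mod 7 = 4, so 5765 days before a Sunday is Sunday − 4 = Wednesday.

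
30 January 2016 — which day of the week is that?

Doomsday rule: the anchor day for the 2000s is Tuesday. For year 16: 16÷12 = 1 r 4, and 4÷4 = 1, so 1+4+1 = 6.
Tuesday + 6 ≡ Monday — that's 2016's doomsday.
In January the doomsday date is Jan 4 (2016 is a leap year (divisible by 4)).
Jan 30 is 26 days after Jan 4; 26 mod 7 = 5, so Monday + 5 = Saturday.

Saturday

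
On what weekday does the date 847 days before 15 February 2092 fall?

Friday

First find the weekday of Feb 15, 2092. Doomsday rule: the anchor day for the 2000s is Tuesday. For year 92: 92÷12 = 7 r 8, and 8÷4 = 2, so 7+8+2 = 17.
Tuesday + 17 ≡ Friday — that's 2092's doomsday.
In February the doomsday date is Feb 29 (2092 is a leap year (divisible by 4)).
Feb 15 is 14 days before Feb 29; 14 mod 7 = 0, so Friday − 0 = Friday.
847 mod 7 = 0, so 847 days before a Friday is Friday − 0 = Friday.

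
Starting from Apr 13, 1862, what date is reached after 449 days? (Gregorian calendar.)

July 6, 1863

+365 (one year) → Apr 13, 1863 (84 left).
Apr has 30 days: +18 → May 1, 1863 (66 left).
May has 31 days: +31 → Jun 1, 1863 (35 left).
Jun has 30 days: +30 → Jul 1, 1863 (5 left).
+5 → Jul 6, 1863.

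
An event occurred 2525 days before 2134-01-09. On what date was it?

−365 (one year) → Jan 9, 2133 (2160 left).
−366 (one year; includes Feb 29, 2132) → Jan 9, 2132 (1794 left).
−365 (one year) → Jan 9, 2131 (1429 left).
−365 (one year) → Jan 9, 2130 (1064 left).
−365 (one year) → Jan 9, 2129 (699 left).
−366 (one year; includes Feb 29, 2128) → Jan 9, 2128 (333 left).
−9 → Dec 31, 2127 (end of Dec, 31 days; 324 left).
−31 → Nov 30, 2127 (end of Nov, 30 days; 293 left).
−30 → Oct 31, 2127 (end of Oct, 31 days; 263 left).
−31 → Sep 30, 2127 (end of Sep, 30 days; 232 left).
−30 → Aug 31, 2127 (end of Aug, 31 days; 202 left).
−31 → Jul 31, 2127 (end of Jul, 31 days; 171 left).
−31 → Jun 30, 2127 (end of Jun, 30 days; 140 left).
−30 → May 31, 2127 (end of May, 31 days; 110 left).
−31 → Apr 30, 2127 (end of Apr, 30 days; 79 left).
−30 → Mar 31, 2127 (end of Mar, 31 days; 49 left).
−31 → Feb 28, 2127 (end of Feb, 28 days; 18 left).
−18 → Feb 10, 2127.

February 10, 2127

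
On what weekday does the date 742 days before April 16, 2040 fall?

First find the weekday of Apr 16, 2040. Doomsday rule: the anchor day for the 2000s is Tuesday. For year 40: 40÷12 = 3 r 4, and 4÷4 = 1, so 3+4+1 = 8.
Tuesday + 8 ≡ Wednesday — that's 2040's doomsday.
In April the doomsday date is Apr 4.
Apr 16 is 12 days after Apr 4; 12 mod 7 = 5, so Wednesday + 5 = Monday.
742 mod 7 = 0, so 742 days before a Monday is Monday − 0 = Monday.

Monday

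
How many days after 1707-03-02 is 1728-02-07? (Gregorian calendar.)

7647

Mar 2, 1707 → Mar 2, 1708: 366 days (Feb 29, 1708 is in that span).
Mar 2, 1708 → Mar 2, 1709: 365 days.
Mar 2, 1709 → Mar 2, 1710: 365 days.
Mar 2, 1710 → Mar 2, 1711: 365 days.
Mar 2, 1711 → Mar 2, 1712: 366 days (Feb 29, 1712 is in that span).
Mar 2, 1712 → Mar 2, 1713: 365 days.
Mar 2, 1713 → Mar 2, 1714: 365 days.
Mar 2, 1714 → Mar 2, 1715: 365 days.
Mar 2, 1715 → Mar 2, 1716: 366 days (Feb 29, 1716 is in that span).
Mar 2, 1716 → Mar 2, 1717: 365 days.
Mar 2, 1717 → Mar 2, 1718: 365 days.
Mar 2, 1718 → Mar 2, 1719: 365 days.
Mar 2, 1719 → Mar 2, 1720: 366 days (Feb 29, 1720 is in that span).
Mar 2, 1720 → Mar 2, 1721: 365 days.
Mar 2, 1721 → Mar 2, 1722: 365 days.
Mar 2, 1722 → Mar 2, 1723: 365 days.
Mar 2, 1723 → Mar 2, 1724: 366 days (Feb 29, 1724 is in that span).
Mar 2, 1724 → Mar 2, 1725: 365 days.
Mar 2, 1725 → Mar 2, 1726: 365 days.
Mar 2, 1726 → Mar 2, 1727: 365 days.
Mar 2, 1727 → Apr 2, 1727: 31 days (March has 31).
Apr 2, 1727 → May 2, 1727: 30 days (April has 30).
May 2, 1727 → Jun 2, 1727: 31 days (May has 31).
Jun 2, 1727 → Jul 2, 1727: 30 days (June has 30).
Jul 2, 1727 → Aug 2, 1727: 31 days (July has 31).
Aug 2, 1727 → Sep 2, 1727: 31 days (August has 31).
Sep 2, 1727 → Oct 2, 1727: 30 days (September has 30).
Oct 2, 1727 → Nov 2, 1727: 31 days (October has 31).
Nov 2, 1727 → Dec 2, 1727: 30 days (November has 30).
Dec 2, 1727 → Jan 2, 1728: 31 days (December has 31).
Jan 2, 1728 → Feb 2, 1728: 31 days (January has 31).
Feb 2, 1728 → Feb 7, 1728: 5 days.
Total: 7647 days.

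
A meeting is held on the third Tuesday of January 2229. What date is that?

January 1, 2229 is a Thursday.
The first Tuesday is therefore January 6 (5 days later).
The third Tuesday is 6 + 2×7 = January 20.

January 20, 2229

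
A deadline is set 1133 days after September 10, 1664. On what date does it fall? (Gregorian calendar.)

October 18, 1667

+365 (one year) → Sep 10, 1665 (768 left).
+365 (one year) → Sep 10, 1666 (403 left).
+365 (one year) → Sep 10, 1667 (38 left).
Sep has 30 days: +21 → Oct 1, 1667 (17 left).
+17 → Oct 18, 1667.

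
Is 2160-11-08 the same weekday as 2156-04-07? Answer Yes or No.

No

From Apr 7, 2156 to Nov 8, 2160 is 1676 days.
1676 mod 7 = 3, so they are different weekdays.
(Apr 7, 2156 is a Wednesday; Nov 8, 2160 is a Saturday.)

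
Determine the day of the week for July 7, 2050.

Doomsday rule: the anchor day for the 2000s is Tuesday. For year 50: 50÷12 = 4 r 2, and 2÷4 = 0, so 4+2+0 = 6.
Tuesday + 6 ≡ Monday — that's 2050's doomsday.
In July the doomsday date is Jul 11.
Jul 7 is 4 days before Jul 11; 4 mod 7 = 4, so Monday − 4 = Thursday.

Thursday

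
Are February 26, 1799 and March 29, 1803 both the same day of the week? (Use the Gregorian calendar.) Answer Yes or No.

From Feb 26, 1799 to Mar 29, 1803 is 1491 days.
1491 mod 7 = 0, so they are the same weekday.
(Feb 26, 1799 is a Tuesday; Mar 29, 1803 is a Tuesday.)

Yes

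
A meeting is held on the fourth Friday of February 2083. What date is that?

February 26, 2083

February 1, 2083 is a Monday.
The first Friday is therefore February 5 (4 days later).
The fourth Friday is 5 + 3×7 = February 26.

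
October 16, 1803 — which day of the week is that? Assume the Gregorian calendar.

Sunday

Doomsday rule: the anchor day for the 1800s is Friday. For year 03: 3÷12 = 0 r 3, and 3÷4 = 0, so 0+3+0 = 3.
Friday + 3 ≡ Monday — that's 1803's doomsday.
In October the doomsday date is Oct 10.
Oct 16 is 6 days after Oct 10; 6 mod 7 = 6, so Monday + 6 = Sunday.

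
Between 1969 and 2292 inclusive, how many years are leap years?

Multiples of 4 in [1969,2292]: 81.
Of those, multiples of 100: 3 (not leap unless ÷400).
Multiples of 400: 1.
Leap years = 81 − 3 + 1 = 79.

79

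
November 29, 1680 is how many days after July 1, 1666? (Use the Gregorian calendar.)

5265

Jul 1, 1666 → Jul 1, 1667: 365 days.
Jul 1, 1667 → Jul 1, 1668: 366 days (Feb 29, 1668 is in that span).
Jul 1, 1668 → Jul 1, 1669: 365 days.
Jul 1, 1669 → Jul 1, 1670: 365 days.
Jul 1, 1670 → Jul 1, 1671: 365 days.
Jul 1, 1671 → Jul 1, 1672: 366 days (Feb 29, 1672 is in that span).
Jul 1, 1672 → Jul 1, 1673: 365 days.
Jul 1, 1673 → Jul 1, 1674: 365 days.
Jul 1, 1674 → Jul 1, 1675: 365 days.
Jul 1, 1675 → Jul 1, 1676: 366 days (Feb 29, 1676 is in that span).
Jul 1, 1676 → Jul 1, 1677: 365 days.
Jul 1, 1677 → Jul 1, 1678: 365 days.
Jul 1, 1678 → Jul 1, 1679: 365 days.
Jul 1, 1679 → Jul 1, 1680: 366 days (Feb 29, 1680 is in that span).
Jul 1, 1680 → Aug 1, 1680: 31 days (July has 31).
Aug 1, 1680 → Sep 1, 1680: 31 days (August has 31).
Sep 1, 1680 → Oct 1, 1680: 30 days (September has 30).
Oct 1, 1680 → Nov 1, 1680: 31 days (October has 31).
Nov 1, 1680 → Nov 29, 1680: 28 days.
Total: 5265 days.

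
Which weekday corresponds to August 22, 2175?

Tuesday

Doomsday rule: the anchor day for the 2100s is Sunday. For year 75: 75÷12 = 6 r 3, and 3÷4 = 0, so 6+3+0 = 9.
Sunday + 9 ≡ Tuesday — that's 2175's doomsday.
In August the doomsday date is Aug 8.
Aug 22 is 14 days after Aug 8; 14 mod 7 = 0, so Tuesday + 0 = Tuesday.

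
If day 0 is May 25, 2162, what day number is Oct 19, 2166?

1608

May 25, 2162 → May 25, 2163: 365 days.
May 25, 2163 → May 25, 2164: 366 days (Feb 29, 2164 is in that span).
May 25, 2164 → May 25, 2165: 365 days.
May 25, 2165 → May 25, 2166: 365 days.
May 25, 2166 → Jun 25, 2166: 31 days (May has 31).
Jun 25, 2166 → Jul 25, 2166: 30 days (June has 30).
Jul 25, 2166 → Aug 25, 2166: 31 days (July has 31).
Aug 25, 2166 → Sep 25, 2166: 31 days (August has 31).
Sep 25, 2166 → Oct 19, 2166: 24 days.
Total: 1608 days.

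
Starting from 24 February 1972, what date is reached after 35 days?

Feb has 29 days: +6 → Mar 1, 1972 (29 left).
+29 → Mar 30, 1972.

March 30, 1972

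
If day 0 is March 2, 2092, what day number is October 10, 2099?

Mar 2, 2092 → Mar 2, 2093: 365 days.
Mar 2, 2093 → Mar 2, 2094: 365 days.
Mar 2, 2094 → Mar 2, 2095: 365 days.
Mar 2, 2095 → Mar 2, 2096: 366 days (Feb 29, 2096 is in that span).
Mar 2, 2096 → Mar 2, 2097: 365 days.
Mar 2, 2097 → Mar 2, 2098: 365 days.
Mar 2, 2098 → Mar 2, 2099: 365 days.
Mar 2, 2099 → Apr 2, 2099: 31 days (March has 31).
Apr 2, 2099 → May 2, 2099: 30 days (April has 30).
May 2, 2099 → Jun 2, 2099: 31 days (May has 31).
Jun 2, 2099 → Jul 2, 2099: 30 days (June has 30).
Jul 2, 2099 → Aug 2, 2099: 31 days (July has 31).
Aug 2, 2099 → Sep 2, 2099: 31 days (August has 31).
Sep 2, 2099 → Oct 2, 2099: 30 days (September has 30).
Oct 2, 2099 → Oct 10, 2099: 8 days.
Total: 2778 days.

2778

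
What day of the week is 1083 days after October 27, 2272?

Oct 27, 2272 is a Sunday.
1083 mod 7 = 5, so 1083 days after a Sunday is Sunday + 5 = Friday.

Friday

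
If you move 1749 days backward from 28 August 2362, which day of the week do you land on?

Aug 28, 2362 is a Tuesday.
1749 mod 7 = 6, so 1749 days before a Tuesday is Tuesday − 6 = Wednesday.

Wednesday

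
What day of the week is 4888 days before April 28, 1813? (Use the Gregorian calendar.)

Monday

Apr 28, 1813 is a Wednesday.
4888 mod 7 = 2, so 4888 days before a Wednesday is Wednesday − 2 = Monday.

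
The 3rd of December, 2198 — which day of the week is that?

Monday

Doomsday rule: the anchor day for the 2100s is Sunday. For year 98: 98÷12 = 8 r 2, and 2÷4 = 0, so 8+2+0 = 10.
Sunday + 10 ≡ Wednesday — that's 2198's doomsday.
In December the doomsday date is Dec 12.
Dec 3 is 9 days before Dec 12; 9 mod 7 = 2, so Wednesday − 2 = Monday.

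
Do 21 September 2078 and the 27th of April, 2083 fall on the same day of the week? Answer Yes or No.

From Sep 21, 2078 to Apr 27, 2083 is 1679 days.
1679 mod 7 = 6, so they are different weekdays.
(Sep 21, 2078 is a Wednesday; Apr 27, 2083 is a Tuesday.)

No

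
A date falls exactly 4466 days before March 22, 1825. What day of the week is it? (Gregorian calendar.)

First find the weekday of Mar 22, 1825. Doomsday rule: the anchor day for the 1800s is Friday. For year 25: 25÷12 = 2 r 1, and 1÷4 = 0, so 2+1+0 = 3.
Friday + 3 ≡ Monday — that's 1825's doomsday.
In March the doomsday date is Mar 14.
Mar 22 is 8 days after Mar 14; 8 mod 7 = 1, so Monday + 1 = Tuesday.
4466 mod 7 = 0, so 4466 days before a Tuesday is Tuesday − 0 = Tuesday.

Tuesday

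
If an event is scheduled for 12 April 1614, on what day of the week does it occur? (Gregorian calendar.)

Saturday

Doomsday rule: the anchor day for the 1600s is Tuesday. For year 14: 14÷12 = 1 r 2, and 2÷4 = 0, so 1+2+0 = 3.
Tuesday + 3 ≡ Friday — that's 1614's doomsday.
In April the doomsday date is Apr 4.
Apr 12 is 8 days after Apr 4; 8 mod 7 = 1, so Friday + 1 = Saturday.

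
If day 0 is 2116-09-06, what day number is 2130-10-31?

5168

Sep 6, 2116 → Sep 6, 2117: 365 days.
Sep 6, 2117 → Sep 6, 2118: 365 days.
Sep 6, 2118 → Sep 6, 2119: 365 days.
Sep 6, 2119 → Sep 6, 2120: 366 days (Feb 29, 2120 is in that span).
Sep 6, 2120 → Sep 6, 2121: 365 days.
Sep 6, 2121 → Sep 6, 2122: 365 days.
Sep 6, 2122 → Sep 6, 2123: 365 days.
Sep 6, 2123 → Sep 6, 2124: 366 days (Feb 29, 2124 is in that span).
Sep 6, 2124 → Sep 6, 2125: 365 days.
Sep 6, 2125 → Sep 6, 2126: 365 days.
Sep 6, 2126 → Sep 6, 2127: 365 days.
Sep 6, 2127 → Sep 6, 2128: 366 days (Feb 29, 2128 is in that span).
Sep 6, 2128 → Sep 6, 2129: 365 days.
Sep 6, 2129 → Sep 6, 2130: 365 days.
Sep 6, 2130 → Oct 6, 2130: 30 days (September has 30).
Oct 6, 2130 → Oct 31, 2130: 25 days.
Total: 5168 days.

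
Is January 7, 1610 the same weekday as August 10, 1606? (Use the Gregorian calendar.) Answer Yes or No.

From Aug 10, 1606 to Jan 7, 1610 is 1246 days.
1246 mod 7 = 0, so they are the same weekday.
(Aug 10, 1606 is a Thursday; Jan 7, 1610 is a Thursday.)

Yes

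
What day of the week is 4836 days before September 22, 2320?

First find the weekday of Sep 22, 2320. Doomsday rule: the anchor day for the 2300s is Wednesday. For year 20: 20÷12 = 1 r 8, and 8÷4 = 2, so 1+8+2 = 11.
Wednesday + 11 ≡ Sunday — that's 2320's doomsday.
In September the doomsday date is Sep 5.
Sep 22 is 17 days after Sep 5; 17 mod 7 = 3, so Sunday + 3 = Wednesday.
4836 mod 7 = 6, so 4836 days before a Wednesday is Wednesday − 6 = Thursday.

Thursday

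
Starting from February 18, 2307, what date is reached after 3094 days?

+365 (one year) → Feb 18, 2308 (2729 left).
+366 (one year; includes Feb 29, 2308) → Feb 18, 2309 (2363 left).
+365 (one year) → Feb 18, 2310 (1998 left).
+365 (one year) → Feb 18, 2311 (1633 left).
+365 (one year) → Feb 18, 2312 (1268 left).
+366 (one year; includes Feb 29, 2312) → Feb 18, 2313 (902 left).
+365 (one year) → Feb 18, 2314 (537 left).
+365 (one year) → Feb 18, 2315 (172 left).
Feb has 28 days: +11 → Mar 1, 2315 (161 left).
Mar has 31 days: +31 → Apr 1, 2315 (130 left).
Apr has 30 days: +30 → May 1, 2315 (100 left).
May has 31 days: +31 → Jun 1, 2315 (69 left).
Jun has 30 days: +30 → Jul 1, 2315 (39 left).
Jul has 31 days: +31 → Aug 1, 2315 (8 left).
+8 → Aug 9, 2315.

August 9, 2315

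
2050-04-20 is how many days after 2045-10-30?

Oct 30, 2045 → Oct 30, 2046: 365 days.
Oct 30, 2046 → Oct 30, 2047: 365 days.
Oct 30, 2047 → Oct 30, 2048: 366 days (Feb 29, 2048 is in that span).
Oct 30, 2048 → Oct 30, 2049: 365 days.
Oct 30, 2049 → Nov 30, 2049: 31 days (October has 31).
Nov 30, 2049 → Dec 30, 2049: 30 days (November has 30).
Dec 30, 2049 → Jan 30, 2050: 31 days (December has 31).
Jan 30, 2050 → Feb 28, 2050: 29 days (January has 31).
Feb 28, 2050 → Mar 28, 2050: 28 days (February has 28).
Mar 28, 2050 → Apr 20, 2050: 23 days.
Total: 1633 days.

1633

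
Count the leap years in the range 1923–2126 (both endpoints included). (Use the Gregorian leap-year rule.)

50

Multiples of 4 in [1923,2126]: 51.
Of those, multiples of 100: 2 (not leap unless ÷400).
Multiples of 400: 1.
Leap years = 51 − 2 + 1 = 50.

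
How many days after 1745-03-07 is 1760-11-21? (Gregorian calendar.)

Mar 7, 1745 → Mar 7, 1746: 365 days.
Mar 7, 1746 → Mar 7, 1747: 365 days.
Mar 7, 1747 → Mar 7, 1748: 366 days (Feb 29, 1748 is in that span).
Mar 7, 1748 → Mar 7, 1749: 365 days.
Mar 7, 1749 → Mar 7, 1750: 365 days.
Mar 7, 1750 → Mar 7, 1751: 365 days.
Mar 7, 1751 → Mar 7, 1752: 366 days (Feb 29, 1752 is in that span).
Mar 7, 1752 → Mar 7, 1753: 365 days.
Mar 7, 1753 → Mar 7, 1754: 365 days.
Mar 7, 1754 → Mar 7, 1755: 365 days.
Mar 7, 1755 → Mar 7, 1756: 366 days (Feb 29, 1756 is in that span).
Mar 7, 1756 → Mar 7, 1757: 365 days.
Mar 7, 1757 → Mar 7, 1758: 365 days.
Mar 7, 1758 → Mar 7, 1759: 365 days.
Mar 7, 1759 → Mar 7, 1760: 366 days (Feb 29, 1760 is in that span).
Mar 7, 1760 → Apr 7, 1760: 31 days (March has 31).
Apr 7, 1760 → May 7, 1760: 30 days (April has 30).
May 7, 1760 → Jun 7, 1760: 31 days (May has 31).
Jun 7, 1760 → Jul 7, 1760: 30 days (June has 30).
Jul 7, 1760 → Aug 7, 1760: 31 days (July has 31).
Aug 7, 1760 → Sep 7, 1760: 31 days (August has 31).
Sep 7, 1760 → Oct 7, 1760: 30 days (September has 30).
Oct 7, 1760 → Nov 7, 1760: 31 days (October has 31).
Nov 7, 1760 → Nov 21, 1760: 14 days.
Total: 5738 days.

5738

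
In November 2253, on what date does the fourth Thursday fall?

November 1, 2253 is a Tuesday.
The first Thursday is therefore November 3 (2 days later).
The fourth Thursday is 3 + 3×7 = November 24.

November 24, 2253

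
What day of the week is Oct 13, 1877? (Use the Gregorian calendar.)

Doomsday rule: the anchor day for the 1800s is Friday. For year 77: 77÷12 = 6 r 5, and 5÷4 = 1, so 6+5+1 = 12.
Friday + 12 ≡ Wednesday — that's 1877's doomsday.
In October the doomsday date is Oct 10.
Oct 13 is 3 days after Oct 10; 3 mod 7 = 3, so Wednesday + 3 = Saturday.

Saturday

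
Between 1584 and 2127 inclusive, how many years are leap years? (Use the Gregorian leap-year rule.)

Multiples of 4 in [1584,2127]: 136.
Of those, multiples of 100: 6 (not leap unless ÷400).
Multiples of 400: 2.
Leap years = 136 − 6 + 2 = 132.

132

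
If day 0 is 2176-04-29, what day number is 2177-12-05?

Apr 29, 2176 → Apr 29, 2177: 365 days.
Apr 29, 2177 → May 29, 2177: 30 days (April has 30).
May 29, 2177 → Jun 29, 2177: 31 days (May has 31).
Jun 29, 2177 → Jul 29, 2177: 30 days (June has 30).
Jul 29, 2177 → Aug 29, 2177: 31 days (July has 31).
Aug 29, 2177 → Sep 29, 2177: 31 days (August has 31).
Sep 29, 2177 → Oct 29, 2177: 30 days (September has 30).
Oct 29, 2177 → Nov 29, 2177: 31 days (October has 31).
Nov 29, 2177 → Dec 5, 2177: 6 days.
Total: 585 days.

585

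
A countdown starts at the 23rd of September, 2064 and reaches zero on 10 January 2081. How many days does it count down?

5953

Sep 23, 2064 → Sep 23, 2065: 365 days.
Sep 23, 2065 → Sep 23, 2066: 365 days.
Sep 23, 2066 → Sep 23, 2067: 365 days.
Sep 23, 2067 → Sep 23, 2068: 366 days (Feb 29, 2068 is in that span).
Sep 23, 2068 → Sep 23, 2069: 365 days.
Sep 23, 2069 → Sep 23, 2070: 365 days.
Sep 23, 2070 → Sep 23, 2071: 365 days.
Sep 23, 2071 → Sep 23, 2072: 366 days (Feb 29, 2072 is in that span).
Sep 23, 2072 → Sep 23, 2073: 365 days.
Sep 23, 2073 → Sep 23, 2074: 365 days.
Sep 23, 2074 → Sep 23, 2075: 365 days.
Sep 23, 2075 → Sep 23, 2076: 366 days (Feb 29, 2076 is in that span).
Sep 23, 2076 → Sep 23, 2077: 365 days.
Sep 23, 2077 → Sep 23, 2078: 365 days.
Sep 23, 2078 → Sep 23, 2079: 365 days.
Sep 23, 2079 → Sep 23, 2080: 366 days (Feb 29, 2080 is in that span).
Sep 23, 2080 → Oct 23, 2080: 30 days (September has 30).
Oct 23, 2080 → Nov 23, 2080: 31 days (October has 31).
Nov 23, 2080 → Dec 23, 2080: 30 days (November has 30).
Dec 23, 2080 → Jan 10, 2081: 18 days.
Total: 5953 days.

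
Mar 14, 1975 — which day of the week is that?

Friday

Doomsday rule: the anchor day for the 1900s is Wednesday. For year 75: 75÷12 = 6 r 3, and 3÷4 = 0, so 6+3+0 = 9.
Wednesday + 9 ≡ Friday — that's 1975's doomsday.
In March the doomsday date is Mar 14.
Mar 14 is the doomsday itself: Friday.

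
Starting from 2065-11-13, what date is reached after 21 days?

Nov has 30 days: +18 → Dec 1, 2065 (3 left).
+3 → Dec 4, 2065.

December 4, 2065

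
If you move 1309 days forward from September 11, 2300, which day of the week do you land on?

Sep 11, 2300 is a Tuesday.
1309 mod 7 = 0, so 1309 days after a Tuesday is Tuesday + 0 = Tuesday.

Tuesday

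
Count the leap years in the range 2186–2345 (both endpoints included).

38

Multiples of 4 in [2186,2345]: 40.
Of those, multiples of 100: 2 (not leap unless ÷400).
Multiples of 400: 0.
Leap years = 40 − 2 + 0 = 38.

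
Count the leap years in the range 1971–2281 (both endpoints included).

Multiples of 4 in [1971,2281]: 78.
Of those, multiples of 100: 3 (not leap unless ÷400).
Multiples of 400: 1.
Leap years = 78 − 3 + 1 = 76.

76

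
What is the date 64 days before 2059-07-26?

−26 → Jun 30, 2059 (end of Jun, 30 days; 38 left).
−30 → May 31, 2059 (end of May, 31 days; 8 left).
−8 → May 23, 2059.

May 23, 2059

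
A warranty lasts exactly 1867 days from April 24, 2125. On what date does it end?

+365 (one year) → Apr 24, 2126 (1502 left).
+365 (one year) → Apr 24, 2127 (1137 left).
+366 (one year; includes Feb 29, 2128) → Apr 24, 2128 (771 left).
+365 (one year) → Apr 24, 2129 (406 left).
+365 (one year) → Apr 24, 2130 (41 left).
Apr has 30 days: +7 → May 1, 2130 (34 left).
May has 31 days: +31 → Jun 1, 2130 (3 left).
+3 → Jun 4, 2130.

June 4, 2130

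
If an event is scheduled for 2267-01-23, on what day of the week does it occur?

Wednesday

Doomsday rule: the anchor day for the 2200s is Friday. For year 67: 67÷12 = 5 r 7, and 7÷4 = 1, so 5+7+1 = 13.
Friday + 13 ≡ Thursday — that's 2267's doomsday.
In January the doomsday date is Jan 3 (2267 is not a leap year).
Jan 23 is 20 days after Jan 3; 20 mod 7 = 6, so Thursday + 6 = Wednesday.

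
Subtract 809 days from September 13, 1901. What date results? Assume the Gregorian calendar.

June 26, 1899

−365 (one year) → Sep 13, 1900 (444 left).
−365 (one year) → Sep 13, 1899 (79 left).
−13 → Aug 31, 1899 (end of Aug, 31 days; 66 left).
−31 → Jul 31, 1899 (end of Jul, 31 days; 35 left).
−31 → Jun 30, 1899 (end of Jun, 30 days; 4 left).
−4 → Jun 26, 1899.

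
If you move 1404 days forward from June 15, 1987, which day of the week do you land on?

Friday

First find the weekday of Jun 15, 1987. Doomsday rule: the anchor day for the 1900s is Wednesday. For year 87: 87÷12 = 7 r 3, and 3÷4 = 0, so 7+3+0 = 10.
Wednesday + 10 ≡ Saturday — that's 1987's doomsday.
In June the doomsday date is Jun 6.
Jun 15 is 9 days after Jun 6; 9 mod 7 = 2, so Saturday + 2 = Monday.
1404 mod 7 = 4, so 1404 days after a Monday is Monday + 4 = Friday.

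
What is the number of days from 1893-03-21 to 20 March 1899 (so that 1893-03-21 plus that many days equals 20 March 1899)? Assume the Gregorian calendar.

Mar 21, 1893 → Mar 21, 1894: 365 days.
Mar 21, 1894 → Mar 21, 1895: 365 days.
Mar 21, 1895 → Mar 21, 1896: 366 days (Feb 29, 1896 is in that span).
Mar 21, 1896 → Mar 21, 1897: 365 days.
Mar 21, 1897 → Mar 21, 1898: 365 days.
Mar 21, 1898 → Apr 21, 1898: 31 days (March has 31).
Apr 21, 1898 → May 21, 1898: 30 days (April has 30).
May 21, 1898 → Jun 21, 1898: 31 days (May has 31).
Jun 21, 1898 → Jul 21, 1898: 30 days (June has 30).
Jul 21, 1898 → Aug 21, 1898: 31 days (July has 31).
Aug 21, 1898 → Sep 21, 1898: 31 days (August has 31).
Sep 21, 1898 → Oct 21, 1898: 30 days (September has 30).
Oct 21, 1898 → Nov 21, 1898: 31 days (October has 31).
Nov 21, 1898 → Dec 21, 1898: 30 days (November has 30).
Dec 21, 1898 → Jan 21, 1899: 31 days (December has 31).
Jan 21, 1899 → Feb 21, 1899: 31 days (January has 31).
Feb 21, 1899 → Mar 20, 1899: 27 days.
Total: 2190 days.

2190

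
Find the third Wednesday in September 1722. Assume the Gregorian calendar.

September 1, 1722 is a Tuesday.
The first Wednesday is therefore September 2 (1 days later).
The third Wednesday is 2 + 2×7 = September 16.

September 16, 1722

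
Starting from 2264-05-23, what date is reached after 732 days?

May 25, 2266

+365 (one year) → May 23, 2265 (367 left).
May has 31 days: +9 → Jun 1, 2265 (358 left).
Jun has 30 days: +30 → Jul 1, 2265 (328 left).
Jul has 31 days: +31 → Aug 1, 2265 (297 left).
Aug has 31 days: +31 → Sep 1, 2265 (266 left).
Sep has 30 days: +30 → Oct 1, 2265 (236 left).
Oct has 31 days: +31 → Nov 1, 2265 (205 left).
Nov has 30 days: +30 → Dec 1, 2265 (175 left).
Dec has 31 days: +31 → Jan 1, 2266 (144 left).
Jan has 31 days: +31 → Feb 1, 2266 (113 left).
Feb has 28 days: +28 → Mar 1, 2266 (85 left).
Mar has 31 days: +31 → Apr 1, 2266 (54 left).
Apr has 30 days: +30 → May 1, 2266 (24 left).
+24 → May 25, 2266.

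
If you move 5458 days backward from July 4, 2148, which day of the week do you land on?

First find the weekday of Jul 4, 2148. Doomsday rule: the anchor day for the 2100s is Sunday. For year 48: 48÷12 = 4 r 0, and 0÷4 = 0, so 4+0+0 = 4.
Sunday + 4 ≡ Thursday — that's 2148's doomsday.
In July the doomsday date is Jul 11.
Jul 4 is 7 days before Jul 11; 7 mod 7 = 0, so Thursday − 0 = Thursday.
5458 mod 7 = 5, so 5458 days before a Thursday is Thursday − 5 = Saturday.

Saturday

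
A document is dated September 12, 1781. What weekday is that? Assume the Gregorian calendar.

Doomsday rule: the anchor day for the 1700s is Sunday. For year 81: 81÷12 = 6 r 9, and 9÷4 = 2, so 6+9+2 = 17.
Sunday + 17 ≡ Wednesday — that's 1781's doomsday.
In September the doomsday date is Sep 5.
Sep 12 is 7 days after Sep 5; 7 mod 7 = 0, so Wednesday + 0 = Wednesday.

Wednesday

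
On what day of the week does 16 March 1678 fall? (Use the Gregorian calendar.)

Wednesday

Doomsday rule: the anchor day for the 1600s is Tuesday. For year 78: 78÷12 = 6 r 6, and 6÷4 = 1, so 6+6+1 = 13.
Tuesday + 13 ≡ Monday — that's 1678's doomsday.
In March the doomsday date is Mar 14.
Mar 16 is 2 days after Mar 14; 2 mod 7 = 2, so Monday + 2 = Wednesday.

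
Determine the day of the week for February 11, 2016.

Thursday

Doomsday rule: the anchor day for the 2000s is Tuesday. For year 16: 16÷12 = 1 r 4, and 4÷4 = 1, so 1+4+1 = 6.
Tuesday + 6 ≡ Monday — that's 2016's doomsday.
In February the doomsday date is Feb 29 (2016 is a leap year (divisible by 4)).
Feb 11 is 18 days before Feb 29; 18 mod 7 = 4, so Monday − 4 = Thursday.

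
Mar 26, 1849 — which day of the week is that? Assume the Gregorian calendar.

Monday

Doomsday rule: the anchor day for the 1800s is Friday. For year 49: 49÷12 = 4 r 1, and 1÷4 = 0, so 4+1+0 = 5.
Friday + 5 ≡ Wednesday — that's 1849's doomsday.
In March the doomsday date is Mar 14.
Mar 26 is 12 days after Mar 14; 12 mod 7 = 5, so Wednesday + 5 = Monday.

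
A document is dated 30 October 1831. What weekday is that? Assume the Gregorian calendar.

Sunday

Doomsday rule: the anchor day for the 1800s is Friday. For year 31: 31÷12 = 2 r 7, and 7÷4 = 1, so 2+7+1 = 10.
Friday + 10 ≡ Monday — that's 1831's doomsday.
In October the doomsday date is Oct 10.
Oct 30 is 20 days after Oct 10; 20 mod 7 = 6, so Monday + 6 = Sunday.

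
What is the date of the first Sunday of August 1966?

August 7, 1966

August 1, 1966 is a Monday.
The first Sunday is therefore August 7 (6 days later).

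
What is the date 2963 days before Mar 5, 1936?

January 24, 1928

−366 (one year; includes Feb 29, 1936) → Mar 5, 1935 (2597 left).
−365 (one year) → Mar 5, 1934 (2232 left).
−365 (one year) → Mar 5, 1933 (1867 left).
−365 (one year) → Mar 5, 1932 (1502 left).
−366 (one year; includes Feb 29, 1932) → Mar 5, 1931 (1136 left).
−365 (one year) → Mar 5, 1930 (771 left).
−365 (one year) → Mar 5, 1929 (406 left).
−365 (one year) → Mar 5, 1928 (41 left).
−5 → Feb 29, 1928 (end of Feb, 29 days; 36 left).
−29 → Jan 31, 1928 (end of Jan, 31 days; 7 left).
−7 → Jan 24, 1928.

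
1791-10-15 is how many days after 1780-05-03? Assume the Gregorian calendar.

May 3, 1780 → May 3, 1781: 365 days.
May 3, 1781 → May 3, 1782: 365 days.
May 3, 1782 → May 3, 1783: 365 days.
May 3, 1783 → May 3, 1784: 366 days (Feb 29, 1784 is in that span).
May 3, 1784 → May 3, 1785: 365 days.
May 3, 1785 → May 3, 1786: 365 days.
May 3, 1786 → May 3, 1787: 365 days.
May 3, 1787 → May 3, 1788: 366 days (Feb 29, 1788 is in that span).
May 3, 1788 → May 3, 1789: 365 days.
May 3, 1789 → May 3, 1790: 365 days.
May 3, 1790 → May 3, 1791: 365 days.
May 3, 1791 → Jun 3, 1791: 31 days (May has 31).
Jun 3, 1791 → Jul 3, 1791: 30 days (June has 30).
Jul 3, 1791 → Aug 3, 1791: 31 days (July has 31).
Aug 3, 1791 → Sep 3, 1791: 31 days (August has 31).
Sep 3, 1791 → Oct 3, 1791: 30 days (September has 30).
Oct 3, 1791 → Oct 15, 1791: 12 days.
Total: 4182 days.

4182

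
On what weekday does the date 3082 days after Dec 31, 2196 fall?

Monday

First find the weekday of Dec 31, 2196. Doomsday rule: the anchor day for the 2100s is Sunday. For year 96: 96÷12 = 8 r 0, and 0÷4 = 0, so 8+0+0 = 8.
Sunday + 8 ≡ Monday — that's 2196's doomsday.
In December the doomsday date is Dec 12.
Dec 31 is 19 days after Dec 12; 19 mod 7 = 5, so Monday + 5 = Saturday.
3082 mod 7 = 2, so 3082 days after a Saturday is Saturday + 2 = Monday.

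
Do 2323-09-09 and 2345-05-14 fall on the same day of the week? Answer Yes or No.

No

From Sep 9, 2323 to May 14, 2345 is 7918 days.
7918 mod 7 = 1, so they are different weekdays.
(Sep 9, 2323 is a Sunday; May 14, 2345 is a Monday.)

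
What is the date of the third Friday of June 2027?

June 18, 2027

June 1, 2027 is a Tuesday.
The first Friday is therefore June 4 (3 days later).
The third Friday is 4 + 2×7 = June 18.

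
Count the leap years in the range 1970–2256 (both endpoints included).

Multiples of 4 in [1970,2256]: 72.
Of those, multiples of 100: 3 (not leap unless ÷400).
Multiples of 400: 1.
Leap years = 72 − 3 + 1 = 70.

70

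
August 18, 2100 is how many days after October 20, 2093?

Oct 20, 2093 → Oct 20, 2094: 365 days.
Oct 20, 2094 → Oct 20, 2095: 365 days.
Oct 20, 2095 → Oct 20, 2096: 366 days (Feb 29, 2096 is in that span).
Oct 20, 2096 → Oct 20, 2097: 365 days.
Oct 20, 2097 → Oct 20, 2098: 365 days.
Oct 20, 2098 → Oct 20, 2099: 365 days.
Oct 20, 2099 → Nov 20, 2099: 31 days (October has 31).
Nov 20, 2099 → Dec 20, 2099: 30 days (November has 30).
Dec 20, 2099 → Jan 20, 2100: 31 days (December has 31).
Jan 20, 2100 → Feb 20, 2100: 31 days (January has 31).
Feb 20, 2100 → Mar 20, 2100: 28 days (February has 28).
Mar 20, 2100 → Apr 20, 2100: 31 days (March has 31).
Apr 20, 2100 → May 20, 2100: 30 days (April has 30).
May 20, 2100 → Jun 20, 2100: 31 days (May has 31).
Jun 20, 2100 → Jul 20, 2100: 30 days (June has 30).
Jul 20, 2100 → Aug 18, 2100: 29 days.
Total: 2493 days.

2493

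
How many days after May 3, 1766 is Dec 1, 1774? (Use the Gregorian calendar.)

3134

May 3, 1766 → May 3, 1767: 365 days.
May 3, 1767 → May 3, 1768: 366 days (Feb 29, 1768 is in that span).
May 3, 1768 → May 3, 1769: 365 days.
May 3, 1769 → May 3, 1770: 365 days.
May 3, 1770 → May 3, 1771: 365 days.
May 3, 1771 → May 3, 1772: 366 days (Feb 29, 1772 is in that span).
May 3, 1772 → May 3, 1773: 365 days.
May 3, 1773 → May 3, 1774: 365 days.
May 3, 1774 → Jun 3, 1774: 31 days (May has 31).
Jun 3, 1774 → Jul 3, 1774: 30 days (June has 30).
Jul 3, 1774 → Aug 3, 1774: 31 days (July has 31).
Aug 3, 1774 → Sep 3, 1774: 31 days (August has 31).
Sep 3, 1774 → Oct 3, 1774: 30 days (September has 30).
Oct 3, 1774 → Nov 3, 1774: 31 days (October has 31).
Nov 3, 1774 → Dec 1, 1774: 28 days.
Total: 3134 days.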